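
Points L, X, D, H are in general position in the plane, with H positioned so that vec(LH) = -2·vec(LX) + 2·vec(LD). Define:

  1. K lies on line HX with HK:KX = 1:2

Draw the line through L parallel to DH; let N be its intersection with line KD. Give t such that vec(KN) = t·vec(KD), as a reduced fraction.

t = -5

Set L = (0, 0), X = (1, 0), D = (0, 1), H = (-2, 2); any affine frame gives the same invariant.
1. K lies on line HX with HK:KX = 1:2 ⇒ K = (-1, 4/3)
through L parallel to DH: direction (-2, 1); meets KD at N = (-6, 3)
N = K + t·(D−K) with t = -5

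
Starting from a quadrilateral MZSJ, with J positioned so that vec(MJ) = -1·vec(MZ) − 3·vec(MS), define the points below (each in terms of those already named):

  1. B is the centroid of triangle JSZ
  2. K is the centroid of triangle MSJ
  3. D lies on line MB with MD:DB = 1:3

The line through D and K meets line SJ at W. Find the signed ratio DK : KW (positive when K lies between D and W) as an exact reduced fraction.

DK:KW = 5/2

Work in coordinates with M = (0, 0), Z = (1, 0), S = (0, 1), J = (-1, -3).
1. B is the centroid of triangle JSZ ⇒ B = (0, -2/3)
2. K is the centroid of triangle MSJ ⇒ K = (-1/3, -2/3)
3. D lies on line MB with MD:DB = 1:3 ⇒ D = (0, -1/6)
line DK meets SJ at W = (-7/15, -13/15)
K = D + t·(W−D) with t = 5/7, so DK:KW = 5/7:2/7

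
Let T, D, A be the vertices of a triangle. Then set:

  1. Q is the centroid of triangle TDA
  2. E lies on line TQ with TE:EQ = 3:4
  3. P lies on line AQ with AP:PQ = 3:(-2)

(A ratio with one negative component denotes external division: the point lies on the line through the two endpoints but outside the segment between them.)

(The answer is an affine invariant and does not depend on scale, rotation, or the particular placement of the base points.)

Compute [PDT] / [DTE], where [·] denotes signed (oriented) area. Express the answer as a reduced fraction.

[PDT]:[DTE] = -7

Assign T = (0, 0), D = (1, 0), A = (0, 1) — the answer is frame-independent, so this choice is without loss of generality.
1. Q is the centroid of triangle TDA ⇒ Q = (1/3, 1/3)
2. E lies on line TQ with TE:EQ = 3:4 ⇒ E = (1/7, 1/7)
3. P lies on line AQ with AP:PQ = 3:(-2) ⇒ P = (1, -1)
2·[PDT] = 1, 2·[DTE] = -1/7
[PDT]:[DTE] = 1:-1/7 = -7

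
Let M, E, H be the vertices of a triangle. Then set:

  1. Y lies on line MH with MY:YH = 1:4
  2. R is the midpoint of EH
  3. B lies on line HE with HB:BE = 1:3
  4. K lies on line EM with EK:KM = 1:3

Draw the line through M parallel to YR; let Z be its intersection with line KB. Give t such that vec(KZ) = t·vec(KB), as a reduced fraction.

Assign M = (0, 0), E = (1, 0), H = (0, 1) — the answer is frame-independent, so this choice is without loss of generality.
1. Y lies on line MH with MY:YH = 1:4 ⇒ Y = (0, 1/5)
2. R is the midpoint of EH ⇒ R = (1/2, 1/2)
3. B lies on line HE with HB:BE = 1:3 ⇒ B = (1/4, 3/4)
4. K lies on line EM with EK:KM = 1:3 ⇒ K = (3/4, 0)
through M parallel to YR: direction (1/2, 3/10); meets KB at Z = (15/28, 9/28)
Z = K + t·(B−K) with t = 3/7

t = 3/7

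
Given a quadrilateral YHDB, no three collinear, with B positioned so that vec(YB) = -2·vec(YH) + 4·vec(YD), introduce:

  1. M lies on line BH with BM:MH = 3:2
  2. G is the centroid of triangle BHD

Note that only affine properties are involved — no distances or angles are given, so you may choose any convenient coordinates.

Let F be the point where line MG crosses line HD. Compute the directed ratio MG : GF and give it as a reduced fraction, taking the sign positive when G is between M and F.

MG:GF = 1/5

Choose coordinates Y = (0, 0), H = (1, 0), D = (0, 1), B = (-2, 4).
1. M lies on line BH with BM:MH = 3:2 ⇒ M = (-1/5, 8/5)
2. G is the centroid of triangle BHD ⇒ G = (-1/3, 5/3)
line MG meets HD at F = (-1, 2)
G = M + t·(F−M) with t = 1/6, so MG:GF = 1/6:5/6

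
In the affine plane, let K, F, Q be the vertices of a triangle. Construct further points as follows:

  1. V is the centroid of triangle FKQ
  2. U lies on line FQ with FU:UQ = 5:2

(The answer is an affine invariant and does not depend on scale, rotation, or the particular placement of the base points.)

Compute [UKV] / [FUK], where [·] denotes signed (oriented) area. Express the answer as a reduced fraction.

Set K = (0, 0), F = (1, 0), Q = (0, 1); any affine frame gives the same invariant.
1. V is the centroid of triangle FKQ ⇒ V = (1/3, 1/3)
2. U lies on line FQ with FU:UQ = 5:2 ⇒ U = (2/7, 5/7)
2·[UKV] = 1/7, 2·[FUK] = 5/7
[UKV]:[FUK] = 1/7:5/7 = 1/5

[UKV]:[FUK] = 1/5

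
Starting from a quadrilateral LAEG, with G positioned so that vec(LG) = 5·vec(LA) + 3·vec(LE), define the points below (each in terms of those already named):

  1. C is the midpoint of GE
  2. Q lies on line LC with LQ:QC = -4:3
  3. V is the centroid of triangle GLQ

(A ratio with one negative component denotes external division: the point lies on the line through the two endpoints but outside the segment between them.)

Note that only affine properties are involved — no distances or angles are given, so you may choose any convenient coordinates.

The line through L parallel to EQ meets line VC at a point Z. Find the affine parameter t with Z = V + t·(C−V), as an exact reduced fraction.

t = -2

Choose coordinates L = (0, 0), A = (1, 0), E = (0, 1), G = (5, 3).
1. C is the midpoint of GE ⇒ C = (5/2, 2)
2. Q lies on line LC with LQ:QC = -4:3 ⇒ Q = (10, 8)
3. V is the centroid of triangle GLQ ⇒ V = (5, 11/3)
through L parallel to EQ: direction (10, 7); meets VC at Z = (10, 7)
Z = V + t·(C−V) with t = -2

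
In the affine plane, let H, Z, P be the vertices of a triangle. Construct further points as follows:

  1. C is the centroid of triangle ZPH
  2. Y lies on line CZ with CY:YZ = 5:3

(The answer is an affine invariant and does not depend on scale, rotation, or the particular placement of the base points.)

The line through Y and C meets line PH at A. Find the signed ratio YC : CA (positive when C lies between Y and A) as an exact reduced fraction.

YC:CA = 5/4

Set H = (0, 0), Z = (1, 0), P = (0, 1); any affine frame gives the same invariant.
1. C is the centroid of triangle ZPH ⇒ C = (1/3, 1/3)
2. Y lies on line CZ with CY:YZ = 5:3 ⇒ Y = (3/4, 1/8)
line YC meets PH at A = (0, 1/2)
C = Y + t·(A−Y) with t = 5/9, so YC:CA = 5/9:4/9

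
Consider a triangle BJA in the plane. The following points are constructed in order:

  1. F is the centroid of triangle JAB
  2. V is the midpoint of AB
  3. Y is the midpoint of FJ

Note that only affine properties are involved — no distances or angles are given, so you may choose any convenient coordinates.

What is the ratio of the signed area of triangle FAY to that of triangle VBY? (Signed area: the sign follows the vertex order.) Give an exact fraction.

[FAY]:[VBY] = -1/2

Work in coordinates with B = (0, 0), J = (1, 0), A = (0, 1).
1. F is the centroid of triangle JAB ⇒ F = (1/3, 1/3)
2. V is the midpoint of AB ⇒ V = (0, 1/2)
3. Y is the midpoint of FJ ⇒ Y = (2/3, 1/6)
2·[FAY] = -1/6, 2·[VBY] = 1/3
[FAY]:[VBY] = -1/6:1/3 = -1/2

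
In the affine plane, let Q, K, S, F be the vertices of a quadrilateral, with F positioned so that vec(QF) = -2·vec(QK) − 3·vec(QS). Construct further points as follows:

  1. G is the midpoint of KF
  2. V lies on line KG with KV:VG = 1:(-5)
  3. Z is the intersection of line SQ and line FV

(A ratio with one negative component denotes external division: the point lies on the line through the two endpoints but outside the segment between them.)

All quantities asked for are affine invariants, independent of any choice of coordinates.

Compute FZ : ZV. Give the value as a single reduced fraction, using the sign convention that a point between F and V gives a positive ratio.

Choose coordinates Q = (0, 0), K = (1, 0), S = (0, 1), F = (-2, -3).
1. G is the midpoint of KF ⇒ G = (-1/2, -3/2)
2. V lies on line KG with KV:VG = 1:(-5) ⇒ V = (11/8, 3/8)
3. Z is the intersection of line SQ and line FV ⇒ Z = (0, -1)
Z = F + t·(V−F) with t = 16/27, so FZ:ZV = t:(1−t) = 16/27:11/27

FZ:ZV = 16/11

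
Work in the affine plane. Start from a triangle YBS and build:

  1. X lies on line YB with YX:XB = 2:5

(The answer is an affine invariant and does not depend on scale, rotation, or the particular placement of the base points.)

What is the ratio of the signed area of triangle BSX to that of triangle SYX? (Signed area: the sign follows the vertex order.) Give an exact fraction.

Choose coordinates Y = (0, 0), B = (1, 0), S = (0, 1).
1. X lies on line YB with YX:XB = 2:5 ⇒ X = (2/7, 0)
2·[BSX] = 5/7, 2·[SYX] = 2/7
[BSX]:[SYX] = 5/7:2/7 = 5/2

[BSX]:[SYX] = 5/2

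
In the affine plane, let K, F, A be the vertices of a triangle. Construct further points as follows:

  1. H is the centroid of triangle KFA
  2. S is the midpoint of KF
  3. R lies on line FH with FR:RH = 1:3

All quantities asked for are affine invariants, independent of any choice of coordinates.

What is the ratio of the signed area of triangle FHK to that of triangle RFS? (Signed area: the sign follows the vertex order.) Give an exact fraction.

Work in coordinates with K = (0, 0), F = (1, 0), A = (0, 1).
1. H is the centroid of triangle KFA ⇒ H = (1/3, 1/3)
2. S is the midpoint of KF ⇒ S = (1/2, 0)
3. R lies on line FH with FR:RH = 1:3 ⇒ R = (5/6, 1/12)
2·[FHK] = 1/3, 2·[RFS] = -1/24
[FHK]:[RFS] = 1/3:-1/24 = -8

[FHK]:[RFS] = -8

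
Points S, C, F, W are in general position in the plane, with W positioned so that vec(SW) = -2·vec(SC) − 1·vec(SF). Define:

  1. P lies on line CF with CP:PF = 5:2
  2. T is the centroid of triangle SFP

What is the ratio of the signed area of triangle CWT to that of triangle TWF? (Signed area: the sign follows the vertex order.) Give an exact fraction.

Set S = (0, 0), C = (1, 0), F = (0, 1), W = (-2, -1); any affine frame gives the same invariant.
1. P lies on line CF with CP:PF = 5:2 ⇒ P = (2/7, 5/7)
2. T is the centroid of triangle SFP ⇒ T = (2/21, 4/7)
2·[CWT] = -55/21, 2·[TWF] = -22/21
[CWT]:[TWF] = -55/21:-22/21 = 5/2

[CWT]:[TWF] = 5/2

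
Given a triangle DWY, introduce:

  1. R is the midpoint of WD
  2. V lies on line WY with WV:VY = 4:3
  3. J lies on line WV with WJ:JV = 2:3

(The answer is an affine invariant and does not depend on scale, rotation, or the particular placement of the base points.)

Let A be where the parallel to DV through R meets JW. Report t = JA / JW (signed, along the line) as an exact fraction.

t = -1/4

Assign D = (0, 0), W = (1, 0), Y = (0, 1) — the answer is frame-independent, so this choice is without loss of generality.
1. R is the midpoint of WD ⇒ R = (1/2, 0)
2. V lies on line WY with WV:VY = 4:3 ⇒ V = (3/7, 4/7)
3. J lies on line WV with WJ:JV = 2:3 ⇒ J = (27/35, 8/35)
through R parallel to DV: direction (3/7, 4/7); meets JW at A = (5/7, 2/7)
A = J + t·(W−J) with t = -1/4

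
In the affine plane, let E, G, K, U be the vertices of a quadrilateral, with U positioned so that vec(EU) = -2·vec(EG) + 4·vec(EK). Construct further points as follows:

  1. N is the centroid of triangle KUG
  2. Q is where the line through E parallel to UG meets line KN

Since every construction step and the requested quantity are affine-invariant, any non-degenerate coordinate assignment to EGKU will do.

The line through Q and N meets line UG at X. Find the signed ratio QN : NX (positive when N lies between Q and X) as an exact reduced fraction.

Assign E = (0, 0), G = (1, 0), K = (0, 1), U = (-2, 4) — the answer is frame-independent, so this choice is without loss of generality.
1. N is the centroid of triangle KUG ⇒ N = (-1/3, 5/3)
2. Q is where the line through E parallel to UG meets line KN ⇒ Q = (3/2, -2)
line QN meets UG at X = (-1/2, 2)
N = Q + t·(X−Q) with t = 11/12, so QN:NX = 11/12:1/12

QN:NX = 11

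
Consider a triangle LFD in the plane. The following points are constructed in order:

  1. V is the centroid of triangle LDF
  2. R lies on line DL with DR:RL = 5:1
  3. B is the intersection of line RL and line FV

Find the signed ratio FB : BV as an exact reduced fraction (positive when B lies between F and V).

FB:BV = -3

Set L = (0, 0), F = (1, 0), D = (0, 1); any affine frame gives the same invariant.
1. V is the centroid of triangle LDF ⇒ V = (1/3, 1/3)
2. R lies on line DL with DR:RL = 5:1 ⇒ R = (0, 1/6)
3. B is the intersection of line RL and line FV ⇒ B = (0, 1/2)
B = F + t·(V−F) with t = 3/2, so FB:BV = t:(1−t) = 3/2:-1/2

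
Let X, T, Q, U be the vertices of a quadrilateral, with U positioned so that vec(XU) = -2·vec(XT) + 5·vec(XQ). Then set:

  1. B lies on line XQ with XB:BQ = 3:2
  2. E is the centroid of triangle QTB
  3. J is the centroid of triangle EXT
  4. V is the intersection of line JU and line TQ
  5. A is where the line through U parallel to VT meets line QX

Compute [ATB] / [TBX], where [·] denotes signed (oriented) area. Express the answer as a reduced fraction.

[ATB]:[TBX] = -4

Work in coordinates with X = (0, 0), T = (1, 0), Q = (0, 1), U = (-2, 5).
1. B lies on line XQ with XB:BQ = 3:2 ⇒ B = (0, 3/5)
2. E is the centroid of triangle QTB ⇒ E = (1/3, 8/15)
3. J is the centroid of triangle EXT ⇒ J = (4/9, 8/45)
4. V is the intersection of line JU and line TQ ⇒ V = (6/107, 101/107)
5. A is where the line through U parallel to VT meets line QX ⇒ A = (0, 3)
2·[ATB] = -12/5, 2·[TBX] = 3/5
[ATB]:[TBX] = -12/5:3/5 = -4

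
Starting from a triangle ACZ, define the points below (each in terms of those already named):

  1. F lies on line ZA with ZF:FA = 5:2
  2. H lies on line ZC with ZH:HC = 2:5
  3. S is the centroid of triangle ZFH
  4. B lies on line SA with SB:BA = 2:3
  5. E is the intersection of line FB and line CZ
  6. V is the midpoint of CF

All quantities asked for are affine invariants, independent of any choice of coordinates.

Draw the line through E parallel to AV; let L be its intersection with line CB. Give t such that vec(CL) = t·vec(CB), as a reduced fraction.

Work in coordinates with A = (0, 0), C = (1, 0), Z = (0, 1).
1. F lies on line ZA with ZF:FA = 5:2 ⇒ F = (0, 2/7)
2. H lies on line ZC with ZH:HC = 2:5 ⇒ H = (2/7, 5/7)
3. S is the centroid of triangle ZFH ⇒ S = (2/21, 2/3)
4. B lies on line SA with SB:BA = 2:3 ⇒ B = (2/35, 2/5)
5. E is the intersection of line FB and line CZ ⇒ E = (5/21, 16/21)
6. V is the midpoint of CF ⇒ V = (1/2, 1/7)
through E parallel to AV: direction (1/2, 1/7); meets CB at L = (-109/287, 24/41)
L = C + t·(B−C) with t = 60/41

t = 60/41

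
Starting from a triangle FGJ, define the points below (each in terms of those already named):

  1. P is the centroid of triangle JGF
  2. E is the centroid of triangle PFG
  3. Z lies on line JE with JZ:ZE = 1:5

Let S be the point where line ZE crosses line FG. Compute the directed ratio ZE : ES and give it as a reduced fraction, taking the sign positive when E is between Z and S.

ZE:ES = 20/3

Set F = (0, 0), G = (1, 0), J = (0, 1); any affine frame gives the same invariant.
1. P is the centroid of triangle JGF ⇒ P = (1/3, 1/3)
2. E is the centroid of triangle PFG ⇒ E = (4/9, 1/9)
3. Z lies on line JE with JZ:ZE = 1:5 ⇒ Z = (2/27, 23/27)
line ZE meets FG at S = (1/2, 0)
E = Z + t·(S−Z) with t = 20/23, so ZE:ES = 20/23:3/23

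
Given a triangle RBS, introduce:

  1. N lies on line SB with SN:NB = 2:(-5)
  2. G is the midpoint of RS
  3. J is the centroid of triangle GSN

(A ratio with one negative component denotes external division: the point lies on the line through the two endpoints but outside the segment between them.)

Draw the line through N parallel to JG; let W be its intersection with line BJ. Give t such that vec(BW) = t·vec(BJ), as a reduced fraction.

Choose coordinates R = (0, 0), B = (1, 0), S = (0, 1).
1. N lies on line SB with SN:NB = 2:(-5) ⇒ N = (-2/3, 5/3)
2. G is the midpoint of RS ⇒ G = (0, 1/2)
3. J is the centroid of triangle GSN ⇒ J = (-2/9, 19/18)
through N parallel to JG: direction (2/9, -5/9); meets BJ at W = (-19/36, 95/72)
W = B + t·(J−B) with t = 5/4

t = 5/4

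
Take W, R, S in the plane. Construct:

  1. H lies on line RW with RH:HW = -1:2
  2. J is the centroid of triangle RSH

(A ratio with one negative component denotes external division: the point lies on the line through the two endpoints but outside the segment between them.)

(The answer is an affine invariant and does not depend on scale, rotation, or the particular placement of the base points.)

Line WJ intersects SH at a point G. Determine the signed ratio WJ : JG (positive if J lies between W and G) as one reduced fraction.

WJ:JG = 5

Work in coordinates with W = (0, 0), R = (1, 0), S = (0, 1).
1. H lies on line RW with RH:HW = -1:2 ⇒ H = (2, 0)
2. J is the centroid of triangle RSH ⇒ J = (1, 1/3)
line WJ meets SH at G = (6/5, 2/5)
J = W + t·(G−W) with t = 5/6, so WJ:JG = 5/6:1/6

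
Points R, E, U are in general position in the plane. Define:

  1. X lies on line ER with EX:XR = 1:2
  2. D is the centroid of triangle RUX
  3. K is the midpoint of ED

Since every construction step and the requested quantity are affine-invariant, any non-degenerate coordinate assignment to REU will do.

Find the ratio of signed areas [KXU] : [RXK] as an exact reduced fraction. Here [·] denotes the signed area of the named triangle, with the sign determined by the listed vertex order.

Work in coordinates with R = (0, 0), E = (1, 0), U = (0, 1).
1. X lies on line ER with EX:XR = 1:2 ⇒ X = (2/3, 0)
2. D is the centroid of triangle RUX ⇒ D = (2/9, 1/3)
3. K is the midpoint of ED ⇒ K = (11/18, 1/6)
2·[KXU] = -1/18, 2·[RXK] = 1/9
[KXU]:[RXK] = -1/18:1/9 = -1/2

[KXU]:[RXK] = -1/2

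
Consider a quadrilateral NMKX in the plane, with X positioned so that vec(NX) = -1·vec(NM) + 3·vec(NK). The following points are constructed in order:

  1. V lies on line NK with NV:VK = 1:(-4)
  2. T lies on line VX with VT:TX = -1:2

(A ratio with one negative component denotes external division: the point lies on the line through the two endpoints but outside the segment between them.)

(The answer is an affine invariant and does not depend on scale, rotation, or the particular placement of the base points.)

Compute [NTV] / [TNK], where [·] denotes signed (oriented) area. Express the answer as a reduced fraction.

[NTV]:[TNK] = 1/3

Set N = (0, 0), M = (1, 0), K = (0, 1), X = (-1, 3); any affine frame gives the same invariant.
1. V lies on line NK with NV:VK = 1:(-4) ⇒ V = (0, -1/3)
2. T lies on line VX with VT:TX = -1:2 ⇒ T = (1, -11/3)
2·[NTV] = -1/3, 2·[TNK] = -1
[NTV]:[TNK] = -1/3:-1 = 1/3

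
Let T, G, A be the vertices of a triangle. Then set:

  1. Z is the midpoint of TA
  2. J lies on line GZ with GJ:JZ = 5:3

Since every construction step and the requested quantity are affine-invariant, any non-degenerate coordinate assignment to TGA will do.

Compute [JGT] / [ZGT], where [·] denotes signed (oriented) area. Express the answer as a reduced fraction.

Work in coordinates with T = (0, 0), G = (1, 0), A = (0, 1).
1. Z is the midpoint of TA ⇒ Z = (0, 1/2)
2. J lies on line GZ with GJ:JZ = 5:3 ⇒ J = (3/8, 5/16)
2·[JGT] = -5/16, 2·[ZGT] = -1/2
[JGT]:[ZGT] = -5/16:-1/2 = 5/8

[JGT]:[ZGT] = 5/8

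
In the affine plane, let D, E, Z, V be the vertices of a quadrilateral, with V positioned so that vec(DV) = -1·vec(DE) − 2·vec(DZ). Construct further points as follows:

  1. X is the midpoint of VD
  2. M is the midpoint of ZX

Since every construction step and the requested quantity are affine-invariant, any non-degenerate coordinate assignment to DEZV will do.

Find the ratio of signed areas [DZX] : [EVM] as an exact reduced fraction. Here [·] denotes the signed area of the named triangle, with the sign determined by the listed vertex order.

[DZX]:[EVM] = -1/5

Assign D = (0, 0), E = (1, 0), Z = (0, 1), V = (-1, -2) — the answer is frame-independent, so this choice is without loss of generality.
1. X is the midpoint of VD ⇒ X = (-1/2, -1)
2. M is the midpoint of ZX ⇒ M = (-1/4, 0)
2·[DZX] = 1/2, 2·[EVM] = -5/2
[DZX]:[EVM] = 1/2:-5/2 = -1/5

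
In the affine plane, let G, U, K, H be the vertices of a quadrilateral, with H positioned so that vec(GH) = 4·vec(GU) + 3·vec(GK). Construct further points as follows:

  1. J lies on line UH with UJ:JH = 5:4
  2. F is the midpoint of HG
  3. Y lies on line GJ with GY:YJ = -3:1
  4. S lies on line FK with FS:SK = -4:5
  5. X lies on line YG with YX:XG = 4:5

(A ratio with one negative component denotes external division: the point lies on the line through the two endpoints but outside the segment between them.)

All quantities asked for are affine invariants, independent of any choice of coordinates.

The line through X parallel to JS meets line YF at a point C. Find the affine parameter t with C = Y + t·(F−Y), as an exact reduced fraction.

Set G = (0, 0), U = (1, 0), K = (0, 1), H = (4, 3); any affine frame gives the same invariant.
1. J lies on line UH with UJ:JH = 5:4 ⇒ J = (8/3, 5/3)
2. F is the midpoint of HG ⇒ F = (2, 3/2)
3. Y lies on line GJ with GY:YJ = -3:1 ⇒ Y = (4, 5/2)
4. S lies on line FK with FS:SK = -4:5 ⇒ S = (10, 7/2)
5. X lies on line YG with YX:XG = 4:5 ⇒ X = (20/9, 25/18)
through X parallel to JS: direction (22/3, 11/6); meets YF at C = (4/3, 7/6)
C = Y + t·(F−Y) with t = 4/3

t = 4/3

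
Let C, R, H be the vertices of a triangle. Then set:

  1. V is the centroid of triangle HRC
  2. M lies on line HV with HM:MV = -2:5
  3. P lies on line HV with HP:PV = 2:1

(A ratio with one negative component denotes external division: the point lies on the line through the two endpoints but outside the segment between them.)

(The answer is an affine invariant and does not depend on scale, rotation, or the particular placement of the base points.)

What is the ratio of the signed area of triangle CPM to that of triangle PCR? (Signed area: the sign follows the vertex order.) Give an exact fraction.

[CPM]:[PCR] = 4/5

Set C = (0, 0), R = (1, 0), H = (0, 1); any affine frame gives the same invariant.
1. V is the centroid of triangle HRC ⇒ V = (1/3, 1/3)
2. M lies on line HV with HM:MV = -2:5 ⇒ M = (-2/9, 13/9)
3. P lies on line HV with HP:PV = 2:1 ⇒ P = (2/9, 5/9)
2·[CPM] = 4/9, 2·[PCR] = 5/9
[CPM]:[PCR] = 4/9:5/9 = 4/5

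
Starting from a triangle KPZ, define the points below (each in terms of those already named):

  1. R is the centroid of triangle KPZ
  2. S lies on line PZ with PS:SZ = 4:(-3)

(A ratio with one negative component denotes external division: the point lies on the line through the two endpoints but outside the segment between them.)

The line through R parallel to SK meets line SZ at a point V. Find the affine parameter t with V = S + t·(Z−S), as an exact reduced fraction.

Assign K = (0, 0), P = (1, 0), Z = (0, 1) — the answer is frame-independent, so this choice is without loss of generality.
1. R is the centroid of triangle KPZ ⇒ R = (1/3, 1/3)
2. S lies on line PZ with PS:SZ = 4:(-3) ⇒ S = (-3, 4)
through R parallel to SK: direction (3, -4); meets SZ at V = (-2/3, 5/3)
V = S + t·(Z−S) with t = 7/9

t = 7/9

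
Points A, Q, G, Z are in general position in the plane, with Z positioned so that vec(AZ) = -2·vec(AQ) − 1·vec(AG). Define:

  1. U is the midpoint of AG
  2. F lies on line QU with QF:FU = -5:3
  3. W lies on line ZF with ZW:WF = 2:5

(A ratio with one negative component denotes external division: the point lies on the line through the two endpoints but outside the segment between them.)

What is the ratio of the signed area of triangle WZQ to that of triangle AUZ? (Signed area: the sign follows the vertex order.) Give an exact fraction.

[WZQ]:[AUZ] = 25/14

Choose coordinates A = (0, 0), Q = (1, 0), G = (0, 1), Z = (-2, -1).
1. U is the midpoint of AG ⇒ U = (0, 1/2)
2. F lies on line QU with QF:FU = -5:3 ⇒ F = (-3/2, 5/4)
3. W lies on line ZF with ZW:WF = 2:5 ⇒ W = (-13/7, -5/14)
2·[WZQ] = 25/14, 2·[AUZ] = 1
[WZQ]:[AUZ] = 25/14:1 = 25/14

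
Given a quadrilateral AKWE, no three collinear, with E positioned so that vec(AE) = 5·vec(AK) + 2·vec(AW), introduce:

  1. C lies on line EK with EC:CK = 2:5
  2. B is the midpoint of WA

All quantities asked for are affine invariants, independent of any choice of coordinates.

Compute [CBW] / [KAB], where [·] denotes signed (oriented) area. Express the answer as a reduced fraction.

Choose coordinates A = (0, 0), K = (1, 0), W = (0, 1), E = (5, 2).
1. C lies on line EK with EC:CK = 2:5 ⇒ C = (27/7, 10/7)
2. B is the midpoint of WA ⇒ B = (0, 1/2)
2·[CBW] = -27/14, 2·[KAB] = -1/2
[CBW]:[KAB] = -27/14:-1/2 = 27/7

[CBW]:[KAB] = 27/7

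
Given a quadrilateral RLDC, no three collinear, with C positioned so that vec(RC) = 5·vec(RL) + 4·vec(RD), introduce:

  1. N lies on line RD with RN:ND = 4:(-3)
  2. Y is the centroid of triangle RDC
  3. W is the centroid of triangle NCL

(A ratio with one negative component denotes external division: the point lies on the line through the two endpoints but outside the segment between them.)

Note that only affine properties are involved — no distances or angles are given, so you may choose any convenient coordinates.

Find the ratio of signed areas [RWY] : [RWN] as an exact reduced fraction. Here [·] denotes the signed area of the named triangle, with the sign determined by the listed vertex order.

[RWY]:[RWN] = -5/36

Assign R = (0, 0), L = (1, 0), D = (0, 1), C = (5, 4) — the answer is frame-independent, so this choice is without loss of generality.
1. N lies on line RD with RN:ND = 4:(-3) ⇒ N = (0, 4)
2. Y is the centroid of triangle RDC ⇒ Y = (5/3, 5/3)
3. W is the centroid of triangle NCL ⇒ W = (2, 8/3)
2·[RWY] = -10/9, 2·[RWN] = 8
[RWY]:[RWN] = -10/9:8 = -5/36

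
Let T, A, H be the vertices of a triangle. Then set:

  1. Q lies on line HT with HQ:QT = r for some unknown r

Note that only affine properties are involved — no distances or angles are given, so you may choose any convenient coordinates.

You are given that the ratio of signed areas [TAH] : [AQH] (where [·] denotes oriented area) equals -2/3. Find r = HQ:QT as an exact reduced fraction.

Choose coordinates T = (0, 0), A = (1, 0), H = (0, 1).
1. With HQ:QT = r, write λ = r/(r+1) so Q = H + λ·(T−H); Q is affine-linear in λ
Every point depending on Q is an affine combination of Q and λ-independent points, so each such coordinate is linear in λ; the λ² term in each signed area is a multiple of (T−H)×(T−H) = 0, so 2·[TAH] and 2·[AQH] are each linear in λ. Evaluating at λ=0 and λ=1:
  2·[TAH] = 1,   2·[AQH] = −λ
So [TAH]:[AQH] = (1) / (−λ). Setting this equal to -2/3:
  1 = -2/3·(−λ)  ⇒  λ = 3/2
Then r = λ/(1−λ) = (3/2)/(-1/2) = -3. Check: with r = -3, Q = (0, -1/2) and [TAH]:[AQH] = -2/3 as required.

r = -3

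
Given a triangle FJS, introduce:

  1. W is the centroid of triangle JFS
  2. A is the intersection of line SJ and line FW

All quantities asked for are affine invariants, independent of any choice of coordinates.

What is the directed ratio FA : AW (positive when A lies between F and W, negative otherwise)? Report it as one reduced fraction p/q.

FA:AW = -3

Assign F = (0, 0), J = (1, 0), S = (0, 1) — the answer is frame-independent, so this choice is without loss of generality.
1. W is the centroid of triangle JFS ⇒ W = (1/3, 1/3)
2. A is the intersection of line SJ and line FW ⇒ A = (1/2, 1/2)
A = F + t·(W−F) with t = 3/2, so FA:AW = t:(1−t) = 3/2:-1/2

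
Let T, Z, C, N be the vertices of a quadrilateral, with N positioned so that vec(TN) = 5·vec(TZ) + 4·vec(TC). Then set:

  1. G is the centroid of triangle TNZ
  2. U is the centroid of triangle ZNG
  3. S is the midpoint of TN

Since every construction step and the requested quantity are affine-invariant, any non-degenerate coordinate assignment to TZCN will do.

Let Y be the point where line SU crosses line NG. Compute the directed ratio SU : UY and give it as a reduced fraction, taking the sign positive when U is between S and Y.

Assign T = (0, 0), Z = (1, 0), C = (0, 1), N = (5, 4) — the answer is frame-independent, so this choice is without loss of generality.
1. G is the centroid of triangle TNZ ⇒ G = (2, 4/3)
2. U is the centroid of triangle ZNG ⇒ U = (8/3, 16/9)
3. S is the midpoint of TN ⇒ S = (5/2, 2)
line SU meets NG at Y = (13/5, 28/15)
U = S + t·(Y−S) with t = 5/3, so SU:UY = 5/3:-2/3

SU:UY = -5/2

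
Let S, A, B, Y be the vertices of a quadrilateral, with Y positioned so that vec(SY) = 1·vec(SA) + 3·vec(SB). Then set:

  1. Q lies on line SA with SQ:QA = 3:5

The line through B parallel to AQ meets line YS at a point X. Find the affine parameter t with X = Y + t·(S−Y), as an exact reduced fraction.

t = 2/3

Assign S = (0, 0), A = (1, 0), B = (0, 1), Y = (1, 3) — the answer is frame-independent, so this choice is without loss of generality.
1. Q lies on line SA with SQ:QA = 3:5 ⇒ Q = (3/8, 0)
through B parallel to AQ: direction (-5/8, 0); meets YS at X = (1/3, 1)
X = Y + t·(S−Y) with t = 2/3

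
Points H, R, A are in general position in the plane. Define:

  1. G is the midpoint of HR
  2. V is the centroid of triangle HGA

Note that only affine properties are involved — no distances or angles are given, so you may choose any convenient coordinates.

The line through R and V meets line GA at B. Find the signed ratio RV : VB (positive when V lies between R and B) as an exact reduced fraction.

RV:VB = -4

Set H = (0, 0), R = (1, 0), A = (0, 1); any affine frame gives the same invariant.
1. G is the midpoint of HR ⇒ G = (1/2, 0)
2. V is the centroid of triangle HGA ⇒ V = (1/6, 1/3)
line RV meets GA at B = (3/8, 1/4)
V = R + t·(B−R) with t = 4/3, so RV:VB = 4/3:-1/3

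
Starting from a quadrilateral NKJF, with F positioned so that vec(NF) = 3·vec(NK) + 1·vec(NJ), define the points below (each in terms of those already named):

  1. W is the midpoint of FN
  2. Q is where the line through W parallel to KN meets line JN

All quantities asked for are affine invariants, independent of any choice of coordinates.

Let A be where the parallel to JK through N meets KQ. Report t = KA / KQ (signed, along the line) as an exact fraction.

t = 2

Assign N = (0, 0), K = (1, 0), J = (0, 1), F = (3, 1) — the answer is frame-independent, so this choice is without loss of generality.
1. W is the midpoint of FN ⇒ W = (3/2, 1/2)
2. Q is where the line through W parallel to KN meets line JN ⇒ Q = (0, 1/2)
through N parallel to JK: direction (1, -1); meets KQ at A = (-1, 1)
A = K + t·(Q−K) with t = 2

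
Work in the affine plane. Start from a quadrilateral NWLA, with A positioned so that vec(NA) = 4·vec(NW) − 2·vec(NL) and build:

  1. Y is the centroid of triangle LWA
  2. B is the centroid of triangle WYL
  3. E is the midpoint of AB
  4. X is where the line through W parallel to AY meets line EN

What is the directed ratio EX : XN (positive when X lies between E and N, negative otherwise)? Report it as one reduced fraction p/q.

EX:XN = 1/5

Assign N = (0, 0), W = (1, 0), L = (0, 1), A = (4, -2) — the answer is frame-independent, so this choice is without loss of generality.
1. Y is the centroid of triangle LWA ⇒ Y = (5/3, -1/3)
2. B is the centroid of triangle WYL ⇒ B = (8/9, 2/9)
3. E is the midpoint of AB ⇒ E = (22/9, -8/9)
4. X is where the line through W parallel to AY meets line EN ⇒ X = (55/27, -20/27)
X = E + t·(N−E) with t = 1/6, so EX:XN = t:(1−t) = 1/6:5/6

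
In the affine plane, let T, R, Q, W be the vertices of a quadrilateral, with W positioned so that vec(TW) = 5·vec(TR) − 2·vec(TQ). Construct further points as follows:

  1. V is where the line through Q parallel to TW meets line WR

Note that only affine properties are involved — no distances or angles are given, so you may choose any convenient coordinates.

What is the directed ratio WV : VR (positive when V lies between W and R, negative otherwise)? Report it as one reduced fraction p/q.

WV:VR = -5/3

Set T = (0, 0), R = (1, 0), Q = (0, 1), W = (5, -2); any affine frame gives the same invariant.
1. V is where the line through Q parallel to TW meets line WR ⇒ V = (-5, 3)
V = W + t·(R−W) with t = 5/2, so WV:VR = t:(1−t) = 5/2:-3/2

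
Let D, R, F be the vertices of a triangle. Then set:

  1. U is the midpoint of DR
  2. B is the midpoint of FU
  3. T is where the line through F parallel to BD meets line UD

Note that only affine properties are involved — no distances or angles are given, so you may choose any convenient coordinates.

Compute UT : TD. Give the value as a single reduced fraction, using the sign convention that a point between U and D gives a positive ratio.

Assign D = (0, 0), R = (1, 0), F = (0, 1) — the answer is frame-independent, so this choice is without loss of generality.
1. U is the midpoint of DR ⇒ U = (1/2, 0)
2. B is the midpoint of FU ⇒ B = (1/4, 1/2)
3. T is where the line through F parallel to BD meets line UD ⇒ T = (-1/2, 0)
T = U + t·(D−U) with t = 2, so UT:TD = t:(1−t) = 2:-1

UT:TD = -2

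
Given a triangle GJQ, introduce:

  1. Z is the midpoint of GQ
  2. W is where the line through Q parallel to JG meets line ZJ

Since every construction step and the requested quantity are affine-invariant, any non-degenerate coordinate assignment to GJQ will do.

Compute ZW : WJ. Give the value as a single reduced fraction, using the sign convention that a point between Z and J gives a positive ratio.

ZW:WJ = -1/2

Work in coordinates with G = (0, 0), J = (1, 0), Q = (0, 1).
1. Z is the midpoint of GQ ⇒ Z = (0, 1/2)
2. W is where the line through Q parallel to JG meets line ZJ ⇒ W = (-1, 1)
W = Z + t·(J−Z) with t = -1, so ZW:WJ = t:(1−t) = -1:2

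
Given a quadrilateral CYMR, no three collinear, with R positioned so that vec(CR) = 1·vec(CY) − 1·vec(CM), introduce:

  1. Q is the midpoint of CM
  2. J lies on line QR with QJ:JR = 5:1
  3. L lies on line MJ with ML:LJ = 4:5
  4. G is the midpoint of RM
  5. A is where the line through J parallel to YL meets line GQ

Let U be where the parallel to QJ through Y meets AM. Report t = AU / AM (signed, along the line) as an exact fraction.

Choose coordinates C = (0, 0), Y = (1, 0), M = (0, 1), R = (1, -1).
1. Q is the midpoint of CM ⇒ Q = (0, 1/2)
2. J lies on line QR with QJ:JR = 5:1 ⇒ J = (5/6, -3/4)
3. L lies on line MJ with ML:LJ = 4:5 ⇒ L = (10/27, 2/9)
4. G is the midpoint of RM ⇒ G = (1/2, 0)
5. A is where the line through J parallel to YL meets line GQ ⇒ A = (65/44, -43/44)
through Y parallel to QJ: direction (5/6, -5/4); meets AM at U = (65/21, -22/7)
U = A + t·(M−A) with t = -23/21

t = -23/21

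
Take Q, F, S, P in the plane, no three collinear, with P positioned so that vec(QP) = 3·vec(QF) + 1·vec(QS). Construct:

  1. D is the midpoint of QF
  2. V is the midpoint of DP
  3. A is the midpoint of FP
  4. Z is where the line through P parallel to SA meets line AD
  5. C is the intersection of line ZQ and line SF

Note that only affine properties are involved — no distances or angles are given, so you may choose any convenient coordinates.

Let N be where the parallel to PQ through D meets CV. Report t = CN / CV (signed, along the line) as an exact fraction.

t = 90/31

Assign Q = (0, 0), F = (1, 0), S = (0, 1), P = (3, 1) — the answer is frame-independent, so this choice is without loss of generality.
1. D is the midpoint of QF ⇒ D = (1/2, 0)
2. V is the midpoint of DP ⇒ V = (7/4, 1/2)
3. A is the midpoint of FP ⇒ A = (2, 1/2)
4. Z is where the line through P parallel to SA meets line AD ⇒ Z = (23/7, 13/14)
5. C is the intersection of line ZQ and line SF ⇒ C = (46/59, 13/59)
through D parallel to PQ: direction (-3, -1); meets CV at N = (223/62, 32/31)
N = C + t·(V−C) with t = 90/31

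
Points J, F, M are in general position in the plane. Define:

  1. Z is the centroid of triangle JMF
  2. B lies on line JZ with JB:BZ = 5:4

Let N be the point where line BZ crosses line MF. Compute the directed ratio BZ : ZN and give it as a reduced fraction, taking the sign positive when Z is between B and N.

BZ:ZN = 8/9

Work in coordinates with J = (0, 0), F = (1, 0), M = (0, 1).
1. Z is the centroid of triangle JMF ⇒ Z = (1/3, 1/3)
2. B lies on line JZ with JB:BZ = 5:4 ⇒ B = (5/27, 5/27)
line BZ meets MF at N = (1/2, 1/2)
Z = B + t·(N−B) with t = 8/17, so BZ:ZN = 8/17:9/17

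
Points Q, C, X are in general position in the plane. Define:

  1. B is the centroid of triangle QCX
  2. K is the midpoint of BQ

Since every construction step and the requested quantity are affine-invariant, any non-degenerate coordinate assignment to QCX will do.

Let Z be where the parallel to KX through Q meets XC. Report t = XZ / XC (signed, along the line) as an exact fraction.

Work in coordinates with Q = (0, 0), C = (1, 0), X = (0, 1).
1. B is the centroid of triangle QCX ⇒ B = (1/3, 1/3)
2. K is the midpoint of BQ ⇒ K = (1/6, 1/6)
through Q parallel to KX: direction (-1/6, 5/6); meets XC at Z = (-1/4, 5/4)
Z = X + t·(C−X) with t = -1/4

t = -1/4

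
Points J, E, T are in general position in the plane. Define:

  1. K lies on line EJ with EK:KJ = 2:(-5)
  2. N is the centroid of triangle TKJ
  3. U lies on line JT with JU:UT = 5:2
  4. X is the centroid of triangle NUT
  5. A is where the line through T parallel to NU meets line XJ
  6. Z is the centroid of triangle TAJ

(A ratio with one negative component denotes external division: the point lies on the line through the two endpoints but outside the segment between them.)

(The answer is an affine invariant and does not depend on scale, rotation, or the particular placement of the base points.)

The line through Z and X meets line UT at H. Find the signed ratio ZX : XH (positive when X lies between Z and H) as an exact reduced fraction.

ZX:XH = -10/17

Choose coordinates J = (0, 0), E = (1, 0), T = (0, 1).
1. K lies on line EJ with EK:KJ = 2:(-5) ⇒ K = (5/3, 0)
2. N is the centroid of triangle TKJ ⇒ N = (5/9, 1/3)
3. U lies on line JT with JU:UT = 5:2 ⇒ U = (0, 5/7)
4. X is the centroid of triangle NUT ⇒ X = (5/27, 43/63)
5. A is where the line through T parallel to NU meets line XJ ⇒ A = (35/153, 43/51)
6. Z is the centroid of triangle TAJ ⇒ Z = (35/459, 94/153)
line ZX meets UT at H = (0, 17/30)
X = Z + t·(H−Z) with t = -10/7, so ZX:XH = -10/7:17/7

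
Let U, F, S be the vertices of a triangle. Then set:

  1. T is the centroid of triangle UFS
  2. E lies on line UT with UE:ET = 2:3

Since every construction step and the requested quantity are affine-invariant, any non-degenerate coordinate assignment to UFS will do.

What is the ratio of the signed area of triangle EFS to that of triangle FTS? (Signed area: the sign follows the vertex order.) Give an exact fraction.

Work in coordinates with U = (0, 0), F = (1, 0), S = (0, 1).
1. T is the centroid of triangle UFS ⇒ T = (1/3, 1/3)
2. E lies on line UT with UE:ET = 2:3 ⇒ E = (2/15, 2/15)
2·[EFS] = 11/15, 2·[FTS] = -1/3
[EFS]:[FTS] = 11/15:-1/3 = -11/5

[EFS]:[FTS] = -11/5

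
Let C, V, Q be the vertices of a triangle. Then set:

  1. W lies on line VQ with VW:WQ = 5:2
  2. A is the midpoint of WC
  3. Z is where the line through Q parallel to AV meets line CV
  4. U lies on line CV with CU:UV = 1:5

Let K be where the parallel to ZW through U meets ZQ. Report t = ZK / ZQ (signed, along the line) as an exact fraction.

t = -335/84

Assign C = (0, 0), V = (1, 0), Q = (0, 1) — the answer is frame-independent, so this choice is without loss of generality.
1. W lies on line VQ with VW:WQ = 5:2 ⇒ W = (2/7, 5/7)
2. A is the midpoint of WC ⇒ A = (1/7, 5/14)
3. Z is where the line through Q parallel to AV meets line CV ⇒ Z = (12/5, 0)
4. U lies on line CV with CU:UV = 1:5 ⇒ U = (1/6, 0)
through U parallel to ZW: direction (-74/35, 5/7); meets ZQ at K = (419/35, -335/84)
K = Z + t·(Q−Z) with t = -335/84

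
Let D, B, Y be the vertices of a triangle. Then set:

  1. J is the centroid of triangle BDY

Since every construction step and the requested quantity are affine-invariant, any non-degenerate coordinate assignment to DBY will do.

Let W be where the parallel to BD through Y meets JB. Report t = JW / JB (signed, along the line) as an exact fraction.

t = -2

Assign D = (0, 0), B = (1, 0), Y = (0, 1) — the answer is frame-independent, so this choice is without loss of generality.
1. J is the centroid of triangle BDY ⇒ J = (1/3, 1/3)
through Y parallel to BD: direction (-1, 0); meets JB at W = (-1, 1)
W = J + t·(B−J) with t = -2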